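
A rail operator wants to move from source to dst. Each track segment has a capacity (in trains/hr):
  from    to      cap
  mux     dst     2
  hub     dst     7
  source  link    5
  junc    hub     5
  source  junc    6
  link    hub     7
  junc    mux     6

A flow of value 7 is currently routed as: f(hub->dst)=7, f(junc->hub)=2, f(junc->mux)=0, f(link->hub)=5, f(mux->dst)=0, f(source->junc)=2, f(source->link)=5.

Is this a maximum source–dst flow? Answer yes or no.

No

Residual path source->junc->mux->dst has bottleneck 2 > 0.
Pushing 2 along it raises the flow to 9, so the given flow is not maximum.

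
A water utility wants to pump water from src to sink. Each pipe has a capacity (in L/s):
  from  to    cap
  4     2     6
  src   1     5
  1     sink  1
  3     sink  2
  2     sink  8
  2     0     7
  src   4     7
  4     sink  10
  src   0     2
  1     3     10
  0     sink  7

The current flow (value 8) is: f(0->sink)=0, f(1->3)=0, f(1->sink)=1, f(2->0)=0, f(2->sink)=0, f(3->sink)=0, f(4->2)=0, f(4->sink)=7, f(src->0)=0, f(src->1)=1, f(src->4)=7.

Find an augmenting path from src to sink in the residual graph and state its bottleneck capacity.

Residual along src->0->sink: src->0: 2, 0->sink: 7.
Bottleneck = min = 2.

src->0->sink, bottleneck 2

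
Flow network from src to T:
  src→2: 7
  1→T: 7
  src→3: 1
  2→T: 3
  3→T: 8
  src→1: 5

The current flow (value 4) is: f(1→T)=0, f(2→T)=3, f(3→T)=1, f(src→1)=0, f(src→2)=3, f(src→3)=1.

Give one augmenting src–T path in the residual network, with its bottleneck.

src→1→T, bottleneck 5

Residual along src→1→T: src→1: 5, 1→T: 7.
Bottleneck = min = 5.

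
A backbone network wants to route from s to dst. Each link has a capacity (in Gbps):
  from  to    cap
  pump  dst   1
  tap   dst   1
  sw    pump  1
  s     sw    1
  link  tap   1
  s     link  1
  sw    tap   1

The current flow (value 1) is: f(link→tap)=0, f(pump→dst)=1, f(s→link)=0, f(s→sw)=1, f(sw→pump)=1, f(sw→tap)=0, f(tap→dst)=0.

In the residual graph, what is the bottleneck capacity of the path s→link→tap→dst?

Residual capacities along the path: s→link: 1, link→tap: 1, tap→dst: 1.
Minimum is 1.

1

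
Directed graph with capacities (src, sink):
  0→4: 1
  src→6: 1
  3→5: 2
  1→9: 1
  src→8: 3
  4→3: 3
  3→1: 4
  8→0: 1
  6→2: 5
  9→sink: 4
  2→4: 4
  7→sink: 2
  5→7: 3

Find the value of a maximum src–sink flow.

Augment src→6→2→4→3→5→7→sink: bottleneck 1. Total 1.
Augment src→8→0→4→3→5→7→sink: bottleneck 1. Total 2.
No augmenting path remains in the residual graph.

2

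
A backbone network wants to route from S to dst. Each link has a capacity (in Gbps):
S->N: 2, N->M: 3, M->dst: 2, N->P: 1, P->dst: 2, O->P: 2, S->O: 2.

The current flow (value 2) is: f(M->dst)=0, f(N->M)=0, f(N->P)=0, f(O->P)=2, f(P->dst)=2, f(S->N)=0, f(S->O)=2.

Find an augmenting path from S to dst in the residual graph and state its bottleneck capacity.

Residual along S->N->M->dst: S->N: 2, N->M: 3, M->dst: 2.
Bottleneck = min = 2.

S->N->M->dst, bottleneck 2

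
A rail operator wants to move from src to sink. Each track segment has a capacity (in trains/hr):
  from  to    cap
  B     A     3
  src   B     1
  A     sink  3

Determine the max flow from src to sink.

1

Augment src→B→A→sink: bottleneck 1. Total 1.
No augmenting path remains in the residual graph.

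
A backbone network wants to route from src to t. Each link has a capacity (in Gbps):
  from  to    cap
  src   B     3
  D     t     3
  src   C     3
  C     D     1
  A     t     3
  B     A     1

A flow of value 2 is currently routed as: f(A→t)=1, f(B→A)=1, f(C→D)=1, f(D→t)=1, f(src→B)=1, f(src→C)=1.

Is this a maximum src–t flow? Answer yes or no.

Yes

Residual reachable from src: {B, C, src}; t is not reachable.
Saturated cut: C→D, B→A with total capacity 2 = current flow value. Flow is maximum.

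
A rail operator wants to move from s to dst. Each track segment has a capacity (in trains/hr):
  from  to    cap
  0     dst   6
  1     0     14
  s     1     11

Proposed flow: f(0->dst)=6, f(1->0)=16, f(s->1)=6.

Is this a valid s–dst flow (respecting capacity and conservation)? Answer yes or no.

No

Capacity violated on 1->0: flow 16 > capacity 14.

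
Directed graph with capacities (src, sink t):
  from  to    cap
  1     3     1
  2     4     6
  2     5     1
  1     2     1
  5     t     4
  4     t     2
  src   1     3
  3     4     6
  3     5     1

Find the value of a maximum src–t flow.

2

Augment src->1->3->4->t: bottleneck 1. Total 1.
Augment src->1->2->4->t: bottleneck 1. Total 2.
No augmenting path remains in the residual graph.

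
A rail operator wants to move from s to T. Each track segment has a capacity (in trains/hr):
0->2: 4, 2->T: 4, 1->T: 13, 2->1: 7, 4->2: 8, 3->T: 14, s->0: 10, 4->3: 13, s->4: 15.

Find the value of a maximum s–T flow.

Augment s->4->2->T: bottleneck 4. Total 4.
Augment s->4->3->T: bottleneck 11. Total 15.
Augment s->0->2->1->T: bottleneck 4. Total 19.
No augmenting path remains in the residual graph.

19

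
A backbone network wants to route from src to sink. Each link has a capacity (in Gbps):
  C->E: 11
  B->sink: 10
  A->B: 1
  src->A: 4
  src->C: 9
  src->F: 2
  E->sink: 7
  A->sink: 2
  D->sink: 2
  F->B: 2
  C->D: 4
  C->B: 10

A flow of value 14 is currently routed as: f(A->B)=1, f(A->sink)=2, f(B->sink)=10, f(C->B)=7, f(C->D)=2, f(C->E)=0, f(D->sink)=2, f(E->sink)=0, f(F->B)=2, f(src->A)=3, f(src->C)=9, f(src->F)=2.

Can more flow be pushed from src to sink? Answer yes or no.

No

Residual reachable from src: {A, src}; sink is not reachable.
Saturated cut: src->F, src->C, A->B, A->sink with total capacity 14 = current flow value. Flow is maximum.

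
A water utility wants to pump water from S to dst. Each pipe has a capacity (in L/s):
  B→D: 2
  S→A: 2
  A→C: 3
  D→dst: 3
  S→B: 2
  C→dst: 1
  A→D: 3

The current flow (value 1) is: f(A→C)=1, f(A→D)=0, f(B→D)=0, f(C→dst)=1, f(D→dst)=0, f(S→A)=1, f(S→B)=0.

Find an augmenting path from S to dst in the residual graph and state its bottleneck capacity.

S→A→D→dst, bottleneck 1

Residual along S→A→D→dst: S→A: 1, A→D: 3, D→dst: 3.
Bottleneck = min = 1.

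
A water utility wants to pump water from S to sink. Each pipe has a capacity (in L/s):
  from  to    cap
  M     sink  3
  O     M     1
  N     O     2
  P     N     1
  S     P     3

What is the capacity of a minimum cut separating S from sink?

Max flow = 1 (via 1 augmenting path).
In the residual at optimum, the set reachable from S is {P, S}.
Cut edges: P→N (cap 1). Sum = 1.

1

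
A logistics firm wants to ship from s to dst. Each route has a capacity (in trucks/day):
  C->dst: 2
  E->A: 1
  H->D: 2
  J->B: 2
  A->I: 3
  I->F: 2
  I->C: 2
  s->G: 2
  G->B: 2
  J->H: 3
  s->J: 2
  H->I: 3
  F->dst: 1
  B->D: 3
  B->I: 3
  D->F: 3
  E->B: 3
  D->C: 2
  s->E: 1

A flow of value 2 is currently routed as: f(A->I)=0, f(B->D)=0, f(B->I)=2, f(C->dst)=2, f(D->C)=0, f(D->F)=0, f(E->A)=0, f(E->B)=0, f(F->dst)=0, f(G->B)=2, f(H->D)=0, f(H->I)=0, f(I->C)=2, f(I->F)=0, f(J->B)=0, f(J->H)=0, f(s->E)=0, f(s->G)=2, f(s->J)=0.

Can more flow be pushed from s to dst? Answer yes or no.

Residual path s->J->H->D->F->dst has bottleneck 1 > 0.
Pushing 1 along it raises the flow to 3, so the given flow is not maximum.

Yes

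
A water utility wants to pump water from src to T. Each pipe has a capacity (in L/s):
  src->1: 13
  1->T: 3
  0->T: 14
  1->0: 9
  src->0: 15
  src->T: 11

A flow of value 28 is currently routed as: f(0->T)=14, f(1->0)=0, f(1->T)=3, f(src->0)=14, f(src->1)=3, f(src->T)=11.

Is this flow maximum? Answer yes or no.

Yes

Residual reachable from src: {0, 1, src}; T is not reachable.
Saturated cut: src->T, 1->T, 0->T with total capacity 28 = current flow value. Flow is maximum.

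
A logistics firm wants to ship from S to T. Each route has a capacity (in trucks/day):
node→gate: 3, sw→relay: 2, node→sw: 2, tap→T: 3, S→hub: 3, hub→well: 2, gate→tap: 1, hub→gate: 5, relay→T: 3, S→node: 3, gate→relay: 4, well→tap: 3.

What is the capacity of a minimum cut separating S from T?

Max flow = 6 (via 3 augmenting paths).
In the residual at optimum, the set reachable from S is {S}.
Cut edges: S→hub (cap 3), S→node (cap 3). Sum = 6.

6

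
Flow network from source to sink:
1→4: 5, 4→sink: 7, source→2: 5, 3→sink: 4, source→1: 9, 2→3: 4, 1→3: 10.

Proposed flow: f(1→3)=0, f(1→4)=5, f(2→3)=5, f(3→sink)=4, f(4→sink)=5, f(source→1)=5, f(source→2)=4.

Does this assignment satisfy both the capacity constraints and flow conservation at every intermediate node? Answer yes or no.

No

Capacity violated on 2→3: flow 5 > capacity 4.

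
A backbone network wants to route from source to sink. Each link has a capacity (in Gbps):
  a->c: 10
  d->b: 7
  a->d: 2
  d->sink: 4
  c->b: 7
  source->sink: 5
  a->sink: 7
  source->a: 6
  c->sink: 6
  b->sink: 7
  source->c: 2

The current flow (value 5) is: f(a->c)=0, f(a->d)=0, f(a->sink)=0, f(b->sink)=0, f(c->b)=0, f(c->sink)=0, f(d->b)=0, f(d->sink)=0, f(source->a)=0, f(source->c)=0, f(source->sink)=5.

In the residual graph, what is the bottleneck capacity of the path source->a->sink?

6

Residual capacities along the path: source->a: 6, a->sink: 7.
Minimum is 6.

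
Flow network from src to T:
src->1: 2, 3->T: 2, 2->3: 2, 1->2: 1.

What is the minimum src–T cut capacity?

Max flow = 1 (via 1 augmenting path).
In the residual at optimum, the set reachable from src is {1, src}.
Cut edges: 1->2 (cap 1). Sum = 1.

1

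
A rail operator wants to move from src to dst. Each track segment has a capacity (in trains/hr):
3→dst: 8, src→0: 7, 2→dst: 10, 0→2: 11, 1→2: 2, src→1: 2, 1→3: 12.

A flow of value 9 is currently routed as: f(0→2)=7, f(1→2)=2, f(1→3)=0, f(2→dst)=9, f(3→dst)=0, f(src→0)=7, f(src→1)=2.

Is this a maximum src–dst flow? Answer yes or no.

Residual reachable from src: {src}; dst is not reachable.
Saturated cut: src→0, src→1 with total capacity 9 = current flow value. Flow is maximum.

Yes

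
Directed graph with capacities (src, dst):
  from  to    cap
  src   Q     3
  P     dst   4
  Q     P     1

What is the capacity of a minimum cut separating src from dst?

1

Max flow = 1 (via 1 augmenting path).
In the residual at optimum, the set reachable from src is {Q, src}.
Cut edges: Q→P (cap 1). Sum = 1.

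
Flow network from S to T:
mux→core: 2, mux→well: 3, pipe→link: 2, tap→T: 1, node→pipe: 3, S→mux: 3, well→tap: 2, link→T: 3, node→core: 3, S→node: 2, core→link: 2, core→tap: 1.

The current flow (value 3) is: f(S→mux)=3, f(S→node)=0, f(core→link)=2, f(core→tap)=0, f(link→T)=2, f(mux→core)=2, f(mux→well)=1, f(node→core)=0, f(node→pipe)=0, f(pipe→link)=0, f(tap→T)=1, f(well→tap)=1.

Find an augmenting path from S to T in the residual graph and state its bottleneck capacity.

S→node→pipe→link→T, bottleneck 1

Residual along S→node→pipe→link→T: S→node: 2, node→pipe: 3, pipe→link: 2, link→T: 1.
Bottleneck = min = 1.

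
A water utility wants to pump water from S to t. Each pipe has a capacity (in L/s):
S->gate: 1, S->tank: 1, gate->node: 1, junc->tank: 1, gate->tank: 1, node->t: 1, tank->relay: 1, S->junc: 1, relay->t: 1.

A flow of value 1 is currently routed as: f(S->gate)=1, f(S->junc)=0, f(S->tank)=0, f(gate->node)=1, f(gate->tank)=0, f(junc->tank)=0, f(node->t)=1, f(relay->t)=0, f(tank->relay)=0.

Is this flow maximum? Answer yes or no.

Residual path S->tank->relay->t has bottleneck 1 > 0.
Pushing 1 along it raises the flow to 2, so the given flow is not maximum.

No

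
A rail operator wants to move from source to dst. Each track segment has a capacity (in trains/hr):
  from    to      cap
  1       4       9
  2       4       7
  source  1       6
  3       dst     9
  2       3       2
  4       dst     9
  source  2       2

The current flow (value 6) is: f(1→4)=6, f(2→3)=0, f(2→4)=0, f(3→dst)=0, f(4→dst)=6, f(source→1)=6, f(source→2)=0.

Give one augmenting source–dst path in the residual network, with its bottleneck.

Residual along source→2→4→dst: source→2: 2, 2→4: 7, 4→dst: 3.
Bottleneck = min = 2.

source→2→4→dst, bottleneck 2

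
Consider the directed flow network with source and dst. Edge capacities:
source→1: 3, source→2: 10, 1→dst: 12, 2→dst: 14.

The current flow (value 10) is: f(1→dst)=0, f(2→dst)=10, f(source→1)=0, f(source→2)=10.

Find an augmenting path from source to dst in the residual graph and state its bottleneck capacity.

source→1→dst, bottleneck 3

Residual along source→1→dst: source→1: 3, 1→dst: 12.
Bottleneck = min = 3.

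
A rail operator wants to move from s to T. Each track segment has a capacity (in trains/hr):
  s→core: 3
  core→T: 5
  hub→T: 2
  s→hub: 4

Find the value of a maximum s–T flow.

Augment s→core→T: bottleneck 3. Total 3.
Augment s→hub→T: bottleneck 2. Total 5.
No augmenting path remains in the residual graph.

5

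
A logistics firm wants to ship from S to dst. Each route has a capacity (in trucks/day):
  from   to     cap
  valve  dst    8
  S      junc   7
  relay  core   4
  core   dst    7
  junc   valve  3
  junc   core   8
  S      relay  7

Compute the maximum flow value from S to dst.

10

Augment S→junc→valve→dst: bottleneck 3. Total 3.
Augment S→junc→core→dst: bottleneck 4. Total 7.
Augment S→relay→core→dst: bottleneck 3. Total 10.
No augmenting path remains in the residual graph.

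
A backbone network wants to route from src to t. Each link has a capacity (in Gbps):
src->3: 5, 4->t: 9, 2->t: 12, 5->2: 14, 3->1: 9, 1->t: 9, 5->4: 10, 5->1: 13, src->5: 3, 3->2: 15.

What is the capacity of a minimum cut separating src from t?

8

Max flow = 8 (via 2 augmenting paths).
In the residual at optimum, the set reachable from src is {src}.
Cut edges: src->5 (cap 3), src->3 (cap 5). Sum = 8.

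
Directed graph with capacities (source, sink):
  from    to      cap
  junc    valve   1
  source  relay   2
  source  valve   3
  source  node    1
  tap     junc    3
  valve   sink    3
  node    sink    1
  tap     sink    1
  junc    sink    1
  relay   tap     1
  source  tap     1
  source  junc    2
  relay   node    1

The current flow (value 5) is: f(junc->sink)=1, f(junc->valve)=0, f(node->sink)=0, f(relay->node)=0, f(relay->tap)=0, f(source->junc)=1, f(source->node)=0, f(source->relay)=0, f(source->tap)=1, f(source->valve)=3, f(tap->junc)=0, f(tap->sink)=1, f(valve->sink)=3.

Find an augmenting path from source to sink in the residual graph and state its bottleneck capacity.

Residual along source->node->sink: source->node: 1, node->sink: 1.
Bottleneck = min = 1.

source->node->sink, bottleneck 1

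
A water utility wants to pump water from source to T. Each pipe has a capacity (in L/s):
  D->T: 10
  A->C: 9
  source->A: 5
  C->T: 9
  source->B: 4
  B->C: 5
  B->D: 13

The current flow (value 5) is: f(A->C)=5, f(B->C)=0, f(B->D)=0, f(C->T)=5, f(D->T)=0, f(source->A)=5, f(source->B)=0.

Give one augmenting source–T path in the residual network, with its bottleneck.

Residual along source->B->C->T: source->B: 4, B->C: 5, C->T: 4.
Bottleneck = min = 4.

source->B->C->T, bottleneck 4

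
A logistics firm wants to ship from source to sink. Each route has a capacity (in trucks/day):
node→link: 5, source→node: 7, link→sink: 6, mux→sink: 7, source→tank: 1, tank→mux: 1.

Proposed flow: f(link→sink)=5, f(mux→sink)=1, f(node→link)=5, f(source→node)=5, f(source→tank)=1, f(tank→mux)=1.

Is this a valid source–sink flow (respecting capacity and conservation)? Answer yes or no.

Every edge has 0 ≤ f(e) ≤ cap(e).
At each intermediate node, inflow equals outflow.

Yes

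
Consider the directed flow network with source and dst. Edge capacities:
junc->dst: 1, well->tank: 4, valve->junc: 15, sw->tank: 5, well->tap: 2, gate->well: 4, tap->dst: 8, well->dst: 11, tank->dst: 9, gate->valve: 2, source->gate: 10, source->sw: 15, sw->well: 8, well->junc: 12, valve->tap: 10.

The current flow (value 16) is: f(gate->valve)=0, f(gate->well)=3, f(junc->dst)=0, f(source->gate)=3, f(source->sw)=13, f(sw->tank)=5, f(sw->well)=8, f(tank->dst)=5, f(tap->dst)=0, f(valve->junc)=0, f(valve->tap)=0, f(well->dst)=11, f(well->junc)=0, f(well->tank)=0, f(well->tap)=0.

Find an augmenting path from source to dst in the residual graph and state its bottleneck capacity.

source->gate->well->tank->dst, bottleneck 1

Residual along source->gate->well->tank->dst: source->gate: 7, gate->well: 1, well->tank: 4, tank->dst: 4.
Bottleneck = min = 1.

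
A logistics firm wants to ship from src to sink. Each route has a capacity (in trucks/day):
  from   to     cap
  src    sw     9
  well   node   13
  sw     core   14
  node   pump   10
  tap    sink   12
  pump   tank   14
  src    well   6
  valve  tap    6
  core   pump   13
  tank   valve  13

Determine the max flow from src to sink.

6

Augment src->sw->core->pump->tank->valve->tap->sink: bottleneck 6. Total 6.
No augmenting path remains in the residual graph.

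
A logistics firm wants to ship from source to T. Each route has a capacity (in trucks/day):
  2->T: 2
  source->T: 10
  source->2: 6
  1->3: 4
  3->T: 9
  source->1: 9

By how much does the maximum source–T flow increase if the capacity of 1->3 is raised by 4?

4

Original max flow = 16.
After raising cap(1->3), augmenting paths through that edge carry 4 more units.
New max flow = 20. Increase = 4.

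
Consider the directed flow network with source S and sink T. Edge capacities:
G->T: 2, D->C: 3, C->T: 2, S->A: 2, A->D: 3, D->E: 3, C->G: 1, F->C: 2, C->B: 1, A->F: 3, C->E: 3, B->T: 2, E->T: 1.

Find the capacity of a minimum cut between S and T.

2

Max flow = 2 (via 1 augmenting path).
In the residual at optimum, the set reachable from S is {S}.
Cut edges: S->A (cap 2). Sum = 2.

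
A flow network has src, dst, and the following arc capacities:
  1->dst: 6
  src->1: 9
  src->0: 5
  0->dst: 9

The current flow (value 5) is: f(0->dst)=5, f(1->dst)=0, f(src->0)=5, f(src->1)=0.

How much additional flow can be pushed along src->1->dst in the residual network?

Residual capacities along the path: src->1: 9, 1->dst: 6.
Minimum is 6.

6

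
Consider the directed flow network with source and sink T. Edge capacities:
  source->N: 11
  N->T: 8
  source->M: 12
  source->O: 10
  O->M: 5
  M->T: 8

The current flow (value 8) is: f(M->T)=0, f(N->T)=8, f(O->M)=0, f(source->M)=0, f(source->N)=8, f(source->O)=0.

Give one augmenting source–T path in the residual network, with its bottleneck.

Residual along source->M->T: source->M: 12, M->T: 8.
Bottleneck = min = 8.

source->M->T, bottleneck 8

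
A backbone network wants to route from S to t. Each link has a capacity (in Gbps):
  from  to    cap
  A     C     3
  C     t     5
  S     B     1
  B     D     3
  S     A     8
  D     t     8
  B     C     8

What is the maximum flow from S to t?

4

Augment S→A→C→t: bottleneck 3. Total 3.
Augment S→B→C→t: bottleneck 1. Total 4.
No augmenting path remains in the residual graph.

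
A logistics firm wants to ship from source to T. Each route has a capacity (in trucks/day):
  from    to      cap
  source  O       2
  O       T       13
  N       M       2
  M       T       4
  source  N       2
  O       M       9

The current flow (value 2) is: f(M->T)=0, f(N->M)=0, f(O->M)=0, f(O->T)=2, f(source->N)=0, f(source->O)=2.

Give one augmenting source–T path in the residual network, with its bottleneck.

Residual along source->N->M->T: source->N: 2, N->M: 2, M->T: 4.
Bottleneck = min = 2.

source->N->M->T, bottleneck 2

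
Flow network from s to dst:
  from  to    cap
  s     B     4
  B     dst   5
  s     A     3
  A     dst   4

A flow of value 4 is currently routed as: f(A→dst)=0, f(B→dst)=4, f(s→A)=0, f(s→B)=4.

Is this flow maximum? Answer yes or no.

No

Residual path s→A→dst has bottleneck 3 > 0.
Pushing 3 along it raises the flow to 7, so the given flow is not maximum.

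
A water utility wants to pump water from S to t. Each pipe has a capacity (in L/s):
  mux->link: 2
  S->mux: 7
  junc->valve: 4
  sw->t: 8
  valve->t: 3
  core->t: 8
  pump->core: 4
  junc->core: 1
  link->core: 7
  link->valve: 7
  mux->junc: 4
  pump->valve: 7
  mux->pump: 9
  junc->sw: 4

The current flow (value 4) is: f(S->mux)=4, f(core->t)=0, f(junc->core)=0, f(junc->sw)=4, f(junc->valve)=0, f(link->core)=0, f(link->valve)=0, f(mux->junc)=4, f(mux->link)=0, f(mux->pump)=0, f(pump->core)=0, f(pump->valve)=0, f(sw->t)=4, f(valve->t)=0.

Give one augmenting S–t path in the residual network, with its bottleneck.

S->mux->pump->valve->t, bottleneck 3

Residual along S->mux->pump->valve->t: S->mux: 3, mux->pump: 9, pump->valve: 7, valve->t: 3.
Bottleneck = min = 3.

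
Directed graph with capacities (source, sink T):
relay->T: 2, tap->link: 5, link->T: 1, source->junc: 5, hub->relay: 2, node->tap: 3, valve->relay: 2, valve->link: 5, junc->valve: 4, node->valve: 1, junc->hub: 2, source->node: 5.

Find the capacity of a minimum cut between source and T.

3

Max flow = 3 (via 3 augmenting paths).
In the residual at optimum, the set reachable from source is {hub, junc, link, node, relay, source, tap, valve}.
Cut edges: link->T (cap 1), relay->T (cap 2). Sum = 3.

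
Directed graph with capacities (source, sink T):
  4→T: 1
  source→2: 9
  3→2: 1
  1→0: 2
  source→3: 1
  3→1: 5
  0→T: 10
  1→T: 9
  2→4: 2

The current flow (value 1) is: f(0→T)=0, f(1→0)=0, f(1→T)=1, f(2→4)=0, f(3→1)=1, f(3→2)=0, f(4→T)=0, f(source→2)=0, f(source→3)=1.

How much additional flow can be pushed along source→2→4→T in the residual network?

Residual capacities along the path: source→2: 9, 2→4: 2, 4→T: 1.
Minimum is 1.

1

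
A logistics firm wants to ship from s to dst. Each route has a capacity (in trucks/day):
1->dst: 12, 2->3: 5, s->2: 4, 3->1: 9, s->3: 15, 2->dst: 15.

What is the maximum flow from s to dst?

13

Augment s->2->dst: bottleneck 4. Total 4.
Augment s->3->1->dst: bottleneck 9. Total 13.
No augmenting path remains in the residual graph.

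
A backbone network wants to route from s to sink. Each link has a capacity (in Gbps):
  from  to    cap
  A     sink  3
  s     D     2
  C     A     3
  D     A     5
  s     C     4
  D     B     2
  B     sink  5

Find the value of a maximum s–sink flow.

5

Augment s->C->A->sink: bottleneck 3. Total 3.
Augment s->D->B->sink: bottleneck 2. Total 5.
No augmenting path remains in the residual graph.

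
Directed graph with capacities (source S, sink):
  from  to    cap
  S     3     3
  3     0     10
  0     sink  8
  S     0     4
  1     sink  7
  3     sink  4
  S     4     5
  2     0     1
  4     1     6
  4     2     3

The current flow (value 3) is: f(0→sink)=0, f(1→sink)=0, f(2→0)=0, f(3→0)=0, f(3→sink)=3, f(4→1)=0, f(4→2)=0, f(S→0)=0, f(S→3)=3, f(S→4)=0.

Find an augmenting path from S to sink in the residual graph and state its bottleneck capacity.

S→0→sink, bottleneck 4

Residual along S→0→sink: S→0: 4, 0→sink: 8.
Bottleneck = min = 4.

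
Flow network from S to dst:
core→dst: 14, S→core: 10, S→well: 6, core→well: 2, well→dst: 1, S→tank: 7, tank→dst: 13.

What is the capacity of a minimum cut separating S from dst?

18

Max flow = 18 (via 3 augmenting paths).
In the residual at optimum, the set reachable from S is {S, well}.
Cut edges: S→tank (cap 7), S→core (cap 10), well→dst (cap 1). Sum = 18.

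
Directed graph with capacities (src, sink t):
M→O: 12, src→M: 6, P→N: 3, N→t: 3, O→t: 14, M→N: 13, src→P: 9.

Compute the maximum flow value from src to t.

Augment src→M→O→t: bottleneck 6. Total 6.
Augment src→P→N→t: bottleneck 3. Total 9.
No augmenting path remains in the residual graph.

9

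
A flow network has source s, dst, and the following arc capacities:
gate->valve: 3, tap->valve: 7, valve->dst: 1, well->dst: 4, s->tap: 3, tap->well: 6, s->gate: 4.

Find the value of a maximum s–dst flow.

Augment s->gate->valve->dst: bottleneck 1. Total 1.
Augment s->tap->well->dst: bottleneck 3. Total 4.
No augmenting path remains in the residual graph.

4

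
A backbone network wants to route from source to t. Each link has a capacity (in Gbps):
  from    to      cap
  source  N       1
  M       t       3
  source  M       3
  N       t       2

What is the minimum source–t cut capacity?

4

Max flow = 4 (via 2 augmenting paths).
In the residual at optimum, the set reachable from source is {source}.
Cut edges: source→M (cap 3), source→N (cap 1). Sum = 4.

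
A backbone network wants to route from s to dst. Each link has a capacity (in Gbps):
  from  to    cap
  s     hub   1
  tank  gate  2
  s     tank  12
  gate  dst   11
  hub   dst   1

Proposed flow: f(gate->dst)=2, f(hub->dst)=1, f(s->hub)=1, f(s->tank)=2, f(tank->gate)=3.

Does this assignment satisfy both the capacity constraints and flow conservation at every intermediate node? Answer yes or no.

Capacity violated on tank->gate: flow 3 > capacity 2.

No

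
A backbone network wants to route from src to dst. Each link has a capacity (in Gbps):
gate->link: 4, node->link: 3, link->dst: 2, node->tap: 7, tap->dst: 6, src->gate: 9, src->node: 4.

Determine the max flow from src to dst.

6

Augment src->node->tap->dst: bottleneck 4. Total 4.
Augment src->gate->link->dst: bottleneck 2. Total 6.
No augmenting path remains in the residual graph.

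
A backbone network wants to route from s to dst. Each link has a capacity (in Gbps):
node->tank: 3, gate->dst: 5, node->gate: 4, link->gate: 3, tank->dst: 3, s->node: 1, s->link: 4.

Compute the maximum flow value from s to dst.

4

Augment s->node->tank->dst: bottleneck 1. Total 1.
Augment s->link->gate->dst: bottleneck 3. Total 4.
No augmenting path remains in the residual graph.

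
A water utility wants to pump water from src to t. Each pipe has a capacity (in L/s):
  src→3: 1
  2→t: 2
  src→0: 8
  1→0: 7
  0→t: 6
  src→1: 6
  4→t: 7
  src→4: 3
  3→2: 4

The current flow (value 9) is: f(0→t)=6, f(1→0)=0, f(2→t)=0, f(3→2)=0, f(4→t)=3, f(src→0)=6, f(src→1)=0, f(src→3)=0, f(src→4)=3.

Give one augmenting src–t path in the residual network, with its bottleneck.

Residual along src→3→2→t: src→3: 1, 3→2: 4, 2→t: 2.
Bottleneck = min = 1.

src→3→2→t, bottleneck 1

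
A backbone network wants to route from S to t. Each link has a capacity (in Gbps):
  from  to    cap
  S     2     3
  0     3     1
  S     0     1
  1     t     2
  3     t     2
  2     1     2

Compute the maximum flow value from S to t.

Augment S→2→1→t: bottleneck 2. Total 2.
Augment S→0→3→t: bottleneck 1. Total 3.
No augmenting path remains in the residual graph.

3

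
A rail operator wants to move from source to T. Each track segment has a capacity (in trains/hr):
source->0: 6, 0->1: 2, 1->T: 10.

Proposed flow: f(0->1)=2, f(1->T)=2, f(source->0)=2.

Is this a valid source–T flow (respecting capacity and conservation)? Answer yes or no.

Every edge has 0 ≤ f(e) ≤ cap(e).
At each intermediate node, inflow equals outflow.

Yes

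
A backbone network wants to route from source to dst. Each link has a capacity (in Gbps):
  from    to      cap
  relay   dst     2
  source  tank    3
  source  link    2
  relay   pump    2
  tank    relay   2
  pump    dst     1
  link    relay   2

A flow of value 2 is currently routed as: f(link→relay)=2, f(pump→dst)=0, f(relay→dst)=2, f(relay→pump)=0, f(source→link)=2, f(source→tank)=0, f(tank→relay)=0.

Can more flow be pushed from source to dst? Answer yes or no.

Yes

Residual path source→tank→relay→pump→dst has bottleneck 1 > 0.
Pushing 1 along it raises the flow to 3, so the given flow is not maximum.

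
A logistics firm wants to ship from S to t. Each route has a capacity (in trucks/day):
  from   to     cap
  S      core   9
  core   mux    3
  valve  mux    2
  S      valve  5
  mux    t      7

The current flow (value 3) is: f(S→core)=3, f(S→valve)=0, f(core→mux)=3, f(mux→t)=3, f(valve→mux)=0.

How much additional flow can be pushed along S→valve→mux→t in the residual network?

Residual capacities along the path: S→valve: 5, valve→mux: 2, mux→t: 4.
Minimum is 2.

2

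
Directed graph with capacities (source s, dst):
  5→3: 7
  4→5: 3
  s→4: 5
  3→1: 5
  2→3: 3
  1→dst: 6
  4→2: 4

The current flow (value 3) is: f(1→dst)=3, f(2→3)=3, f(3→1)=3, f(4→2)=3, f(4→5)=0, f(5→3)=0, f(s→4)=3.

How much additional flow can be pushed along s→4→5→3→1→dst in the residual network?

Residual capacities along the path: s→4: 2, 4→5: 3, 5→3: 7, 3→1: 2, 1→dst: 3.
Minimum is 2.

2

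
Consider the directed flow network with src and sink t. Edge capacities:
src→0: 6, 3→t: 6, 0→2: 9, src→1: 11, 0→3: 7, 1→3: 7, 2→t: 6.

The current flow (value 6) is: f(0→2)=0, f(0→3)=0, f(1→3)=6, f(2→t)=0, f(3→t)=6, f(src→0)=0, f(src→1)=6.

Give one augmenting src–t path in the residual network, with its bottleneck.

Residual along src→0→2→t: src→0: 6, 0→2: 9, 2→t: 6.
Bottleneck = min = 6.

src→0→2→t, bottleneck 6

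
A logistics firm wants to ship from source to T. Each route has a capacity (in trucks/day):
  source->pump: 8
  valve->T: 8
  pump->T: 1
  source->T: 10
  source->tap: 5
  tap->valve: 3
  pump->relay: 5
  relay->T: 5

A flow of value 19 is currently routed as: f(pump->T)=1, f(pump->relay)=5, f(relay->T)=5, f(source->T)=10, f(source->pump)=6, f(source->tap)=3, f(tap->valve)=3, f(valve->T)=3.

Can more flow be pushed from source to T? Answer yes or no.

No

Residual reachable from source: {pump, source, tap}; T is not reachable.
Saturated cut: source->T, pump->relay, pump->T, tap->valve with total capacity 19 = current flow value. Flow is maximum.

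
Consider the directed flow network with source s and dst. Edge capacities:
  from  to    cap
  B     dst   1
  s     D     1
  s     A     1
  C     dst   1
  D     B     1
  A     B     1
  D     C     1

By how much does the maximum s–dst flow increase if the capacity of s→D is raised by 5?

Original max flow = 2.
Even with extra capacity on s→D, another cut of capacity 2 remains binding.
New max flow = 2. Increase = 0.

0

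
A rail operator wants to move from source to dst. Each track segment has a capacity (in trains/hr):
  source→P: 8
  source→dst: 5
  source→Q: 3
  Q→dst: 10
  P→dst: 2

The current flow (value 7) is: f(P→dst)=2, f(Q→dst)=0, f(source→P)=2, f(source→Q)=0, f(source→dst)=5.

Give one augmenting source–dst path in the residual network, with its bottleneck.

source→Q→dst, bottleneck 3

Residual along source→Q→dst: source→Q: 3, Q→dst: 10.
Bottleneck = min = 3.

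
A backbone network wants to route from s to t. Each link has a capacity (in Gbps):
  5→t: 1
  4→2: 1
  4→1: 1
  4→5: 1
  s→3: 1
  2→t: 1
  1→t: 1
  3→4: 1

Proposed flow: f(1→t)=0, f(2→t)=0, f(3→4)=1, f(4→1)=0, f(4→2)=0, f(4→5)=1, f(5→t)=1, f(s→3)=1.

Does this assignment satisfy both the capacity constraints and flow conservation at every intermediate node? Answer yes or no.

Every edge has 0 ≤ f(e) ≤ cap(e).
At each intermediate node, inflow equals outflow.

Yes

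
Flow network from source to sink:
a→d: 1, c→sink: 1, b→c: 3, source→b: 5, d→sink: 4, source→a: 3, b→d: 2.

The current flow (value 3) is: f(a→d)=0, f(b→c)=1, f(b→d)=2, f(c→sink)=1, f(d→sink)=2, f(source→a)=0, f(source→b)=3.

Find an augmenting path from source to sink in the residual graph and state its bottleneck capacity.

Residual along source→a→d→sink: source→a: 3, a→d: 1, d→sink: 2.
Bottleneck = min = 1.

source→a→d→sink, bottleneck 1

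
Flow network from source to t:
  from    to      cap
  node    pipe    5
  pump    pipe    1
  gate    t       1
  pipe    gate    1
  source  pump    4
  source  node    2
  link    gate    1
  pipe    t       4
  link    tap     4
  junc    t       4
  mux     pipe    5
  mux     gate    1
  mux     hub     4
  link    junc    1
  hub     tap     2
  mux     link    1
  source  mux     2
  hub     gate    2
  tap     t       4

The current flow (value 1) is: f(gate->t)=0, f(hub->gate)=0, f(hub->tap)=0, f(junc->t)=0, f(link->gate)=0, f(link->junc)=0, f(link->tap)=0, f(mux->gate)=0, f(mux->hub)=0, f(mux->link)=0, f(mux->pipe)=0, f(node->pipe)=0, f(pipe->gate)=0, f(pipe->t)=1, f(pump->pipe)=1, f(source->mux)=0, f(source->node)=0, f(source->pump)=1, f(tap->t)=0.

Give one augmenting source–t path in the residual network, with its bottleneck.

Residual along source->mux->pipe->t: source->mux: 2, mux->pipe: 5, pipe->t: 3.
Bottleneck = min = 2.

source->mux->pipe->t, bottleneck 2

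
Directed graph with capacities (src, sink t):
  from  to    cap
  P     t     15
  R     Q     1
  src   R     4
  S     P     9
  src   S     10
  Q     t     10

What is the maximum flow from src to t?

Augment src->R->Q->t: bottleneck 1. Total 1.
Augment src->S->P->t: bottleneck 9. Total 10.
No augmenting path remains in the residual graph.

10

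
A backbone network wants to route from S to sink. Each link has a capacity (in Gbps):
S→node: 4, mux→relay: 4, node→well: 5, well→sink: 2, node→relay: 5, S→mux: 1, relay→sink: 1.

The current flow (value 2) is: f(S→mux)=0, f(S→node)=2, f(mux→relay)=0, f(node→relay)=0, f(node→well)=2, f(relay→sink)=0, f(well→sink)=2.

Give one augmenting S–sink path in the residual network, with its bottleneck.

Residual along S→node→relay→sink: S→node: 2, node→relay: 5, relay→sink: 1.
Bottleneck = min = 1.

S→node→relay→sink, bottleneck 1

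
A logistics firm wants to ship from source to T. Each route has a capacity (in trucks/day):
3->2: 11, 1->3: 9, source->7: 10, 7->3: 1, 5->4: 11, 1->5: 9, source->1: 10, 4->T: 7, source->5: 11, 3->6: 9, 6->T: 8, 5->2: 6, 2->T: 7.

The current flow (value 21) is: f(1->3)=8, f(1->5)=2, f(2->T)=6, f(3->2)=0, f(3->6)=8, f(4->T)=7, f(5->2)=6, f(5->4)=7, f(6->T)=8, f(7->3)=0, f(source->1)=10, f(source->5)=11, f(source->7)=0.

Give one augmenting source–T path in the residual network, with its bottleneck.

Residual along source->7->3->2->T: source->7: 10, 7->3: 1, 3->2: 11, 2->T: 1.
Bottleneck = min = 1.

source->7->3->2->T, bottleneck 1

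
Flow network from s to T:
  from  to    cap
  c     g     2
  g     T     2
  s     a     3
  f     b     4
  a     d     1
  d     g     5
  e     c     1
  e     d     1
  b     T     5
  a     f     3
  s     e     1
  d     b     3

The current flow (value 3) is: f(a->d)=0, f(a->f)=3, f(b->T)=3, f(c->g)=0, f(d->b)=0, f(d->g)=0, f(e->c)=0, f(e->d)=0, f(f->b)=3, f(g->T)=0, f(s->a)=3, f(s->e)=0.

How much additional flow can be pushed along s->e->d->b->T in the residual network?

1

Residual capacities along the path: s->e: 1, e->d: 1, d->b: 3, b->T: 2.
Minimum is 1.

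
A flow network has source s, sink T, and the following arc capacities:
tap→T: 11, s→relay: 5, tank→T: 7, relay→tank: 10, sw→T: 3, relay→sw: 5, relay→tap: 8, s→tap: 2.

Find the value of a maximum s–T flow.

Augment s→tap→T: bottleneck 2. Total 2.
Augment s→relay→tank→T: bottleneck 5. Total 7.
No augmenting path remains in the residual graph.

7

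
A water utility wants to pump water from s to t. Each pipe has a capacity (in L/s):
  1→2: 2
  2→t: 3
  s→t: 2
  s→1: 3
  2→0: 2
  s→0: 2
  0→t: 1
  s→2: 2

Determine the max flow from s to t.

6

Augment s→t: bottleneck 2. Total 2.
Augment s→2→t: bottleneck 2. Total 4.
Augment s→0→t: bottleneck 1. Total 5.
Augment s→1→2→t: bottleneck 1. Total 6.
No augmenting path remains in the residual graph.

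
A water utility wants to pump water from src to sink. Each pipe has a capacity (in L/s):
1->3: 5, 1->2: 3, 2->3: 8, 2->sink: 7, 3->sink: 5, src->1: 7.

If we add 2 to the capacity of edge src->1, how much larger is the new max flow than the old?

Original max flow = 7.
After raising cap(src->1), augmenting paths through that edge carry 1 more unit.
New max flow = 8. Increase = 1.

1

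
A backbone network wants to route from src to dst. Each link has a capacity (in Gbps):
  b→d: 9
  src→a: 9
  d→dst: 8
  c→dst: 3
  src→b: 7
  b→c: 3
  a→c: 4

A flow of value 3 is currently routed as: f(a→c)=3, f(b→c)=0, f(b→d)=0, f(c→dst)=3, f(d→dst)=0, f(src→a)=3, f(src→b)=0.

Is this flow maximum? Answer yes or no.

No

Residual path src→b→d→dst has bottleneck 7 > 0.
Pushing 7 along it raises the flow to 10, so the given flow is not maximum.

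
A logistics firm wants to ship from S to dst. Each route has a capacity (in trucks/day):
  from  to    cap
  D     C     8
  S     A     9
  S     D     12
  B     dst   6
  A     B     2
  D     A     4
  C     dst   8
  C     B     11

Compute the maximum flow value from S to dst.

10

Augment S->D->C->dst: bottleneck 8. Total 8.
Augment S->A->B->dst: bottleneck 2. Total 10.
No augmenting path remains in the residual graph.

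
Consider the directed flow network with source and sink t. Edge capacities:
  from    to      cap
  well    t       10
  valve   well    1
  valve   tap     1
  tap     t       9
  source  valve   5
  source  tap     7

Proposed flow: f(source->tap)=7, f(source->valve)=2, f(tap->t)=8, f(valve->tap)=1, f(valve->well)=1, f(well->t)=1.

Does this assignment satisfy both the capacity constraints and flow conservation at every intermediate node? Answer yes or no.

Every edge has 0 ≤ f(e) ≤ cap(e).
At each intermediate node, inflow equals outflow.

Yes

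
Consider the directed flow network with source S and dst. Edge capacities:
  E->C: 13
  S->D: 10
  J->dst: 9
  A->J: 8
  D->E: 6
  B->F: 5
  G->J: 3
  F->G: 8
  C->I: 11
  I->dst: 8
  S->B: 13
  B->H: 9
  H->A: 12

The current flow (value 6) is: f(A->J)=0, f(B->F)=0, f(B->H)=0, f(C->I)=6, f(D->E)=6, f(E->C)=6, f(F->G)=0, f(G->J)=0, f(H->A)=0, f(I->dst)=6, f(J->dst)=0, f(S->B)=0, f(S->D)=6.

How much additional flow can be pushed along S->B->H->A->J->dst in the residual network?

8

Residual capacities along the path: S->B: 13, B->H: 9, H->A: 12, A->J: 8, J->dst: 9.
Minimum is 8.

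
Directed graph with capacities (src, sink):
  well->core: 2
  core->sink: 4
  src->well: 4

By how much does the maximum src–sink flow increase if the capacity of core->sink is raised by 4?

Original max flow = 2.
Edge core->sink does not cross the min cut (source side {src, well}), so extra capacity there cannot help.
New max flow = 2. Increase = 0.

0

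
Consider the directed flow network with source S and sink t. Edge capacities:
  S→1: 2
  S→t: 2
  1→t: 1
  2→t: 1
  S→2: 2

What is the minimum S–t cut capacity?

Max flow = 4 (via 3 augmenting paths).
In the residual at optimum, the set reachable from S is {1, 2, S}.
Cut edges: S→t (cap 2), 1→t (cap 1), 2→t (cap 1). Sum = 4.

4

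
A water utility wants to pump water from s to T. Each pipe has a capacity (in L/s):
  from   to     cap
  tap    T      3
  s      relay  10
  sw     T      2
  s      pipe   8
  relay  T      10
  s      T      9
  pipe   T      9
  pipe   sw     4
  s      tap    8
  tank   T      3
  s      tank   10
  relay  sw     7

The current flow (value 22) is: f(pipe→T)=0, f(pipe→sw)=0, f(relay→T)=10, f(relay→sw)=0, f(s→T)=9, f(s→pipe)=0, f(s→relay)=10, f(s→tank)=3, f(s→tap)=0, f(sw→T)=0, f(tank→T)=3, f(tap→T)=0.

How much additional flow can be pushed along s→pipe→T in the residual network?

8

Residual capacities along the path: s→pipe: 8, pipe→T: 9.
Minimum is 8.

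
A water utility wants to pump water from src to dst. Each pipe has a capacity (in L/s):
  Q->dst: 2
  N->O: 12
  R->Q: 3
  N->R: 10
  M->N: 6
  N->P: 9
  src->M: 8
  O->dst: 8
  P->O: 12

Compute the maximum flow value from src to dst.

6

Augment src->M->N->O->dst: bottleneck 6. Total 6.
No augmenting path remains in the residual graph.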